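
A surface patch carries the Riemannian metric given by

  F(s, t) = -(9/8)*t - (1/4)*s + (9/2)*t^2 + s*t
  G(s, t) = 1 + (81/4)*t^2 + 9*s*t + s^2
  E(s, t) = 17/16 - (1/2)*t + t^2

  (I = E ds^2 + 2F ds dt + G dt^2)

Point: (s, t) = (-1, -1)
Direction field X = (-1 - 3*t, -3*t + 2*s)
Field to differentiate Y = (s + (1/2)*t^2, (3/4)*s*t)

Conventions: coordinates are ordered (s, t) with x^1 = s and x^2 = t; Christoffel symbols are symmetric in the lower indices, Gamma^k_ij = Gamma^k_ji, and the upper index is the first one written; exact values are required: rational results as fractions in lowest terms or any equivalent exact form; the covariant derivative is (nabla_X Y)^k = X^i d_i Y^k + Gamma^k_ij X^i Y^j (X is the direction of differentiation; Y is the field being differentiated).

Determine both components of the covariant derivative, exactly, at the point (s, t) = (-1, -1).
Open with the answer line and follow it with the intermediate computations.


Answer: (nabla_X Y)^s = 5/6, (nabla_X Y)^t = -179/60

E = 41/16, F = 55/8, G = 125/4 at the point
E_s = 0, E_t = -5/2, F_s = -5/4, F_t = -89/8, G_s = -11, G_t = -99/2
EG - F^2 = 525/16;  g^inv = (16/525) * [[125/4, -55/8], [-55/8, 41/16]]
first-kind symbols [ij,l] = (1/2)(d_i g_jl + d_j g_il - d_l g_ij): [ss,s] = E_s/2 = 0, [ss,t] = F_s - E_t/2 = 0, [st,s] = E_t/2 = -5/4, [st,t] = G_s/2 = -11/2, [tt,s] = F_t - G_s/2 = -45/8, [tt,t] = G_t/2 = -99/4
Gamma^s_ij = (G*[ij,s] - F*[ij,t])/(EG - F^2), Gamma^t_ij = (E*[ij,t] - F*[ij,s])/(EG - F^2)
Gamma_sss = 0, Gamma_sst = -4/105, Gamma_stt = -6/35, Gamma_tss = 0, Gamma_tst = -88/525, Gamma_ttt = -132/175
X = (2, 1), Y = (-1/2, 3/4) at the point


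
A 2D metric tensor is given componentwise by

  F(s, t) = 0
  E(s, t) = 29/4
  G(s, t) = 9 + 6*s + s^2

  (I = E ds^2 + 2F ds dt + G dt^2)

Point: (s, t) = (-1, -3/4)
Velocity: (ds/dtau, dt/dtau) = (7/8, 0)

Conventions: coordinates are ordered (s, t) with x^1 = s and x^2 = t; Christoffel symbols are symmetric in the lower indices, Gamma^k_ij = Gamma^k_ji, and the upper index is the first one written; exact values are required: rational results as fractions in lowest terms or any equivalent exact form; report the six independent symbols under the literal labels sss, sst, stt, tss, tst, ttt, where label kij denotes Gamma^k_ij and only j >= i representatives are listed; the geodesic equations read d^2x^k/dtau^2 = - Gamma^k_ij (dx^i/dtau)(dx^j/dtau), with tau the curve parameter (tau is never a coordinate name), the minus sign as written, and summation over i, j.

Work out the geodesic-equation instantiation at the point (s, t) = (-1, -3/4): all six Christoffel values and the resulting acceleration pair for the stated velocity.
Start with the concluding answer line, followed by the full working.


Answer: Gamma_sss = 0, Gamma_sst = 0, Gamma_stt = -8/29, Gamma_tss = 0, Gamma_tst = 1/2, Gamma_ttt = 0; accelerations (d^2s/dtau^2, d^2t/dtau^2) = (0, 0)

E = 29/4, F = 0, G = 4 at the point
E_s = 0, E_t = 0, F_s = 0, F_t = 0, G_s = 4, G_t = 0
EG - F^2 = 29;  g^inv = (1/29) * [[4, 0], [0, 29/4]]
first-kind symbols [ij,l] = (1/2)(d_i g_jl + d_j g_il - d_l g_ij): [ss,s] = E_s/2 = 0, [ss,t] = F_s - E_t/2 = 0, [st,s] = E_t/2 = 0, [st,t] = G_s/2 = 2, [tt,s] = F_t - G_s/2 = -2, [tt,t] = G_t/2 = 0
Gamma^s_ij = (G*[ij,s] - F*[ij,t])/(EG - F^2), Gamma^t_ij = (E*[ij,t] - F*[ij,s])/(EG - F^2)
Gamma_sss = 0, Gamma_sst = 0, Gamma_stt = -8/29, Gamma_tss = 0, Gamma_tst = 1/2, Gamma_ttt = 0
d^2s/dtau^2 = -(Gamma_sss*(7/8)^2 + 2*Gamma_sst*(7/8)*(0) + Gamma_stt*(0)^2) = 0
d^2t/dtau^2 = -(Gamma_tss*(7/8)^2 + 2*Gamma_tst*(7/8)*(0) + Gamma_ttt*(0)^2) = 0


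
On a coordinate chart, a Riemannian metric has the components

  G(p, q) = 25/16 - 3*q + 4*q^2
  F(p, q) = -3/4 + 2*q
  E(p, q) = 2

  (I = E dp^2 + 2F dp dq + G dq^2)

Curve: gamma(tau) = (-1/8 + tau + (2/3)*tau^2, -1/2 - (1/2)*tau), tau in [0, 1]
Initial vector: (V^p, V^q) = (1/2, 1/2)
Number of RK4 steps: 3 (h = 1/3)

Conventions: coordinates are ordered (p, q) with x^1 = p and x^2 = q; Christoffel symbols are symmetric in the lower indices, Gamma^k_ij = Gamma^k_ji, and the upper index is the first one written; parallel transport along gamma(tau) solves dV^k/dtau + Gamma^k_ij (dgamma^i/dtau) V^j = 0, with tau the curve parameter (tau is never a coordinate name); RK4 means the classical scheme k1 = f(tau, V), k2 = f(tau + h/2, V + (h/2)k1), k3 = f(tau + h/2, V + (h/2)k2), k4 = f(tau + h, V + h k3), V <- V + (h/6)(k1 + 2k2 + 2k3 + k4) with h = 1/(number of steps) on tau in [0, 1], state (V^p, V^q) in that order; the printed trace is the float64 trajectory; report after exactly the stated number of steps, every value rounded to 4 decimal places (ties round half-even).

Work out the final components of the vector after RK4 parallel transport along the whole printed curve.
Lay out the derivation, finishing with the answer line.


gamma'(tau) = (1 + (4/3)*tau, -1/2); f(tau, V)^k = -Gamma^k_ij(gamma(tau)) gamma'^i(tau) V^j; h = 1/3; intermediate values shown to 6 dp
curve data and Christoffel symbols at the stage parameters:
  tau = 0.000000: gamma = (-0.125000, -0.500000), gamma' = (1.000000, -0.500000); Gamma_ppp = 0.000000, Gamma_ppq = 0.000000, Gamma_pqq = 0.395062, Gamma_qpp = 0.000000, Gamma_qpq = 0.000000, Gamma_qqq = -0.691358
  tau = 0.166667: gamma = (0.060185, -0.583333), gamma' = (1.222222, -0.500000); Gamma_ppp = 0.000000, Gamma_ppq = 0.000000, Gamma_pqq = 0.352509, Gamma_qpp = 0.000000, Gamma_qpq = 0.000000, Gamma_qqq = -0.675643
  tau = 0.333333: gamma = (0.282407, -0.666667), gamma' = (1.444444, -0.500000); Gamma_ppp = 0.000000, Gamma_ppq = 0.000000, Gamma_pqq = 0.315444, Gamma_qpp = 0.000000, Gamma_qpq = 0.000000, Gamma_qqq = -0.657174
  tau = 0.500000: gamma = (0.541667, -0.750000), gamma' = (1.666667, -0.500000); Gamma_ppp = 0.000000, Gamma_ppq = 0.000000, Gamma_pqq = 0.283186, Gamma_qpp = 0.000000, Gamma_qpq = 0.000000, Gamma_qqq = -0.637168
  tau = 0.666667: gamma = (0.837963, -0.833333), gamma' = (1.888889, -0.500000); Gamma_ppp = 0.000000, Gamma_ppq = 0.000000, Gamma_pqq = 0.255093, Gamma_qpp = 0.000000, Gamma_qpq = 0.000000, Gamma_qqq = -0.616475
  tau = 0.833333: gamma = (1.171296, -0.916667), gamma' = (2.111111, -0.500000); Gamma_ppp = 0.000000, Gamma_ppq = 0.000000, Gamma_pqq = 0.230584, Gamma_qpp = 0.000000, Gamma_qpq = 0.000000, Gamma_qqq = -0.595677
  tau = 1.000000: gamma = (1.541667, -1.000000), gamma' = (2.333333, -0.500000); Gamma_ppp = 0.000000, Gamma_ppq = 0.000000, Gamma_pqq = 0.209150, Gamma_qpp = 0.000000, Gamma_qpq = 0.000000, Gamma_qqq = -0.575163
step 0: V^p = 0.5000, V^q = 0.5000
step 1: k1 = (0.098765, -0.172840), k2 = (0.083050, -0.159179), k3 = (0.083451, -0.159948), k4 = (0.070452, -0.146775); V <- V + (h/6)(k1 + 2k2 + 2k3 + k4): V^p = 0.5279, V^q = 0.4468
step 2: k1 = (0.070468, -0.146808), k2 = (0.059797, -0.134543), k3 = (0.060087, -0.135195), k4 = (0.051238, -0.123825); V <- V + (h/6)(k1 + 2k2 + 2k3 + k4): V^p = 0.5480, V^q = 0.4018
step 3: k1 = (0.051246, -0.123843), k2 = (0.043942, -0.113518), k3 = (0.044141, -0.114030), k4 = (0.038041, -0.104613); V <- V + (h/6)(k1 + 2k2 + 2k3 + k4): V^p = 0.5627, V^q = 0.3638

Answer: V^p = 0.5627, V^q = 0.3638


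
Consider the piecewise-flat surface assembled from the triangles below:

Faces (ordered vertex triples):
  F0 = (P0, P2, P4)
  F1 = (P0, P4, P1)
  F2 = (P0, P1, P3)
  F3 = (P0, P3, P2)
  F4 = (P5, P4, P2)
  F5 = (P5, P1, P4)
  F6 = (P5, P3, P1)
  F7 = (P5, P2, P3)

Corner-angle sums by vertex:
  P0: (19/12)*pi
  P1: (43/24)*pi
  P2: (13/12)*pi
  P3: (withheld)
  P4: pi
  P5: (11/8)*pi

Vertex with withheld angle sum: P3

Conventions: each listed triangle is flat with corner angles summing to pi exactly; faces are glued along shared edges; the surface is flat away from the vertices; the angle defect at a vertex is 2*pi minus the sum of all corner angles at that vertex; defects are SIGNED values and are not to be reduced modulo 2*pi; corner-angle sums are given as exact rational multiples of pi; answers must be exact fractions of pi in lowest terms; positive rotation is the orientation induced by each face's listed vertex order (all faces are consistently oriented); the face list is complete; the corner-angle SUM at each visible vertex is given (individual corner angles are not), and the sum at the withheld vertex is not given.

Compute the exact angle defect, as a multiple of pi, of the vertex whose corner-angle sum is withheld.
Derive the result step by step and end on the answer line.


V = 6, E = 12, F = 8; chi = V - E + F = 2
Gauss-Bonnet: total defect = 2*pi*chi = 4*pi; visible defects sum to (19/6)*pi

Answer: defect(P3) = (5/6)*pi


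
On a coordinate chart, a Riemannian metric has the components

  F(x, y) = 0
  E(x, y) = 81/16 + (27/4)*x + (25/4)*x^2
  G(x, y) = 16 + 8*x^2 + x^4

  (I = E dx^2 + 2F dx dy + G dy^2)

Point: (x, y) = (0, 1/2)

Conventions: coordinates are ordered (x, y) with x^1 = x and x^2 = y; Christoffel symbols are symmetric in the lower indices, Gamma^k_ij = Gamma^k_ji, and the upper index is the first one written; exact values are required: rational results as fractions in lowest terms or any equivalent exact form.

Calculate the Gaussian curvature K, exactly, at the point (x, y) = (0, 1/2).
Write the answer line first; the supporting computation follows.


Answer: K = -8/81

E = 81/16, F = 0, G = 16, EG - F^2 = 81 at the point
E_x = 27/4, E_y = 0, F_x = 0, F_y = 0, G_x = 0, G_y = 0
E_yy = 0, F_xy = 0, G_xx = 16
Using the Brioschi determinant formula for K from the metric derivatives:
M1 = [[-E_yy/2 + F_xy - G_xx/2, E_x/2, F_x - E_y/2], [F_y - G_x/2, E, F], [G_y/2, F, G]] = [[-8, 27/8, 0], [0, 81/16, 0], [0, 0, 16]]; det M1 = -648
M2 = [[0, E_y/2, G_x/2], [E_y/2, E, F], [G_x/2, F, G]] = [[0, 0, 0], [0, 81/16, 0], [0, 0, 16]]; det M2 = 0
det M1 - det M2 = -648; K = -648 / (81)^2 = -8/81


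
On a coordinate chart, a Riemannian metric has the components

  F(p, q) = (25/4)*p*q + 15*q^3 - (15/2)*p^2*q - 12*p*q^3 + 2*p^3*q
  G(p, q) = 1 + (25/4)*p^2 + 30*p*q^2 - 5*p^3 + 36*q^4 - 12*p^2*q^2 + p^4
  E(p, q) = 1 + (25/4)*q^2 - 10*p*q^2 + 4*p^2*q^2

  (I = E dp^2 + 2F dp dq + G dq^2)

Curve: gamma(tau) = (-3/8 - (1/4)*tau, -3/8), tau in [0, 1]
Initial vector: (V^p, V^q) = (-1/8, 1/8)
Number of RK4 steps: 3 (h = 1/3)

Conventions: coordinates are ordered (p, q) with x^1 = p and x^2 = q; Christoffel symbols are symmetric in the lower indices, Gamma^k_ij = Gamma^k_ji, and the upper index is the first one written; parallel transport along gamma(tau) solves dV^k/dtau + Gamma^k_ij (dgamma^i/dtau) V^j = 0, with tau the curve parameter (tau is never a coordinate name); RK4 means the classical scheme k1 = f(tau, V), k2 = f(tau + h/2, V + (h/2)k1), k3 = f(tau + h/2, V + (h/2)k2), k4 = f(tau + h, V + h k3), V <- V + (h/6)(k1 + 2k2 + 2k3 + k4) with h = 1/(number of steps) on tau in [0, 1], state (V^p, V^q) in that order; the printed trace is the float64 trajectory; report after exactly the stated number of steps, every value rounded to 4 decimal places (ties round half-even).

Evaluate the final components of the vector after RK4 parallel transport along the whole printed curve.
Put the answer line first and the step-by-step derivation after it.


Answer: V^p = -0.1568, V^q = 0.1099

gamma'(tau) = (-1/4, 0); f(tau, V)^k = -Gamma^k_ij(gamma(tau)) gamma'^i(tau) V^j; h = 1/3; intermediate values shown to 6 dp
curve data and Christoffel symbols at the stage parameters:
  tau = 0.000000: gamma = (-0.375000, -0.375000), gamma' = (-0.250000, 0.000000); Gamma_ppp = -0.359827, Gamma_ppq = -1.559250, Gamma_pqq = 2.158962, Gamma_qpp = -0.069198, Gamma_qpq = -0.299856, Gamma_qqq = 0.415185
  tau = 0.166667: gamma = (-0.416667, -0.375000), gamma' = (-0.250000, 0.000000); Gamma_ppp = -0.347154, Gamma_ppq = -1.542905, Gamma_pqq = 2.082922, Gamma_qpp = -0.103182, Gamma_qpq = -0.458586, Gamma_qqq = 0.619091
  tau = 0.333333: gamma = (-0.458333, -0.375000), gamma' = (-0.250000, 0.000000); Gamma_ppp = -0.330913, Gamma_ppq = -1.507490, Gamma_pqq = 1.985475, Gamma_qpp = -0.132275, Gamma_qpq = -0.602588, Gamma_qqq = 0.793652
  tau = 0.500000: gamma = (-0.500000, -0.375000), gamma' = (-0.250000, 0.000000); Gamma_ppp = -0.312171, Gamma_ppq = -1.456798, Gamma_pqq = 1.873026, Gamma_qpp = -0.156085, Gamma_qpq = -0.728399, Gamma_qqq = 0.936513
  tau = 0.666667: gamma = (-0.541667, -0.375000), gamma' = (-0.250000, 0.000000); Gamma_ppp = -0.291968, Gamma_ppq = -1.394959, Gamma_pqq = 1.751809, Gamma_qpp = -0.174653, Gamma_qpq = -0.834452, Gamma_qqq = 1.047917
  tau = 0.833333: gamma = (-0.583333, -0.375000), gamma' = (-0.250000, 0.000000); Gamma_ppp = -0.271211, Gamma_ppq = -1.325922, Gamma_pqq = 1.627268, Gamma_qpp = -0.188341, Gamma_qpq = -0.920779, Gamma_qqq = 1.130047
  tau = 1.000000: gamma = (-0.625000, -0.375000), gamma' = (-0.250000, 0.000000); Gamma_ppp = -0.250624, Gamma_ppq = -1.253118, Gamma_pqq = 1.503742, Gamma_qpp = -0.197714, Gamma_qpq = -0.988571, Gamma_qqq = 1.186285
step 0: V^p = -0.1250, V^q = 0.1250
step 1: k1 = (-0.037482, -0.007208), k2 = (-0.036362, -0.010807), k3 = (-0.036146, -0.010744), k4 = (-0.034422, -0.013759); V <- V + (h/6)(k1 + 2k2 + 2k3 + k4): V^p = -0.1371, V^q = 0.1214
step 2: k1 = (-0.034430, -0.013763), k2 = (-0.032250, -0.016125), k3 = (-0.032135, -0.016067), k4 = (-0.029698, -0.017765); V <- V + (h/6)(k1 + 2k2 + 2k3 + k4): V^p = -0.1478, V^q = 0.1161
step 3: k1 = (-0.029707, -0.017771), k2 = (-0.027152, -0.018856), k3 = (-0.027121, -0.018834), k4 = (-0.024584, -0.019394); V <- V + (h/6)(k1 + 2k2 + 2k3 + k4): V^p = -0.1568, V^q = 0.1099


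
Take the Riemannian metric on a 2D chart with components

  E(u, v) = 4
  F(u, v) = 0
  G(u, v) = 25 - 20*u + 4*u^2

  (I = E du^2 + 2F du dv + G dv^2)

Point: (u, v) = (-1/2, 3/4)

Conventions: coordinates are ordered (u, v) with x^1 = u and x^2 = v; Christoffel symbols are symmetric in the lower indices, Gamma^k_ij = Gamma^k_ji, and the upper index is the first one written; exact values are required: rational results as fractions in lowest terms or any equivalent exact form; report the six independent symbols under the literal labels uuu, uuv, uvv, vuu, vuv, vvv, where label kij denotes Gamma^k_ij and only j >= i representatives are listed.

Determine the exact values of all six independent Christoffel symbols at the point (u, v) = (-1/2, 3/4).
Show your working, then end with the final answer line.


E = 4, F = 0, G = 36 at the point
E_u = 0, E_v = 0, F_u = 0, F_v = 0, G_u = -24, G_v = 0
EG - F^2 = 144;  g^inv = (1/144) * [[36, 0], [0, 4]]
first-kind symbols [ij,l] = (1/2)(d_i g_jl + d_j g_il - d_l g_ij): [uu,u] = E_u/2 = 0, [uu,v] = F_u - E_v/2 = 0, [uv,u] = E_v/2 = 0, [uv,v] = G_u/2 = -12, [vv,u] = F_v - G_u/2 = 12, [vv,v] = G_v/2 = 0
Gamma^u_ij = (G*[ij,u] - F*[ij,v])/(EG - F^2), Gamma^v_ij = (E*[ij,v] - F*[ij,u])/(EG - F^2)

Answer: Gamma_uuu = 0, Gamma_uuv = 0, Gamma_uvv = 3, Gamma_vuu = 0, Gamma_vuv = -1/3, Gamma_vvv = 0


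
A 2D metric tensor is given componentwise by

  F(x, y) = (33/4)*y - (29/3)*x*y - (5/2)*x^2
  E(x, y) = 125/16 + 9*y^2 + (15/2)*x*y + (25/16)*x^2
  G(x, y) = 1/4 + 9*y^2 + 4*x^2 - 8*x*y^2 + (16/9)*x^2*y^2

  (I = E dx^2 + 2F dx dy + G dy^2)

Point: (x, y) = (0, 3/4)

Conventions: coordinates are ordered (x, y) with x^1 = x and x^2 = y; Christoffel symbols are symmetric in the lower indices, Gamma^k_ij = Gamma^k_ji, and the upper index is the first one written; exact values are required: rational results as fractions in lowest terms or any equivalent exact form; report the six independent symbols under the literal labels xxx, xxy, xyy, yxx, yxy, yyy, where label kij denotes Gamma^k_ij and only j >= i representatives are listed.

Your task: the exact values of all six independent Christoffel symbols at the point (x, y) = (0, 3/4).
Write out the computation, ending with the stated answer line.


E = 103/8, F = 99/16, G = 85/16 at the point
E_x = 45/8, E_y = 27/2, F_x = -29/4, F_y = 33/4, G_x = -9/2, G_y = 27/2
EG - F^2 = 7709/256;  g^inv = (256/7709) * [[85/16, -99/16], [-99/16, 103/8]]
first-kind symbols [ij,l] = (1/2)(d_i g_jl + d_j g_il - d_l g_ij): [xx,x] = E_x/2 = 45/16, [xx,y] = F_x - E_y/2 = -14, [xy,x] = E_y/2 = 27/4, [xy,y] = G_x/2 = -9/4, [yy,x] = F_y - G_x/2 = 21/2, [yy,y] = G_y/2 = 27/4
Gamma^x_ij = (G*[ij,x] - F*[ij,y])/(EG - F^2), Gamma^y_ij = (E*[ij,y] - F*[ij,x])/(EG - F^2)

Answer: Gamma_xxx = 26001/7709, Gamma_xxy = 12744/7709, Gamma_xyy = 276/593, Gamma_yxx = -50599/7709, Gamma_yxy = -18108/7709, Gamma_yyy = 432/593


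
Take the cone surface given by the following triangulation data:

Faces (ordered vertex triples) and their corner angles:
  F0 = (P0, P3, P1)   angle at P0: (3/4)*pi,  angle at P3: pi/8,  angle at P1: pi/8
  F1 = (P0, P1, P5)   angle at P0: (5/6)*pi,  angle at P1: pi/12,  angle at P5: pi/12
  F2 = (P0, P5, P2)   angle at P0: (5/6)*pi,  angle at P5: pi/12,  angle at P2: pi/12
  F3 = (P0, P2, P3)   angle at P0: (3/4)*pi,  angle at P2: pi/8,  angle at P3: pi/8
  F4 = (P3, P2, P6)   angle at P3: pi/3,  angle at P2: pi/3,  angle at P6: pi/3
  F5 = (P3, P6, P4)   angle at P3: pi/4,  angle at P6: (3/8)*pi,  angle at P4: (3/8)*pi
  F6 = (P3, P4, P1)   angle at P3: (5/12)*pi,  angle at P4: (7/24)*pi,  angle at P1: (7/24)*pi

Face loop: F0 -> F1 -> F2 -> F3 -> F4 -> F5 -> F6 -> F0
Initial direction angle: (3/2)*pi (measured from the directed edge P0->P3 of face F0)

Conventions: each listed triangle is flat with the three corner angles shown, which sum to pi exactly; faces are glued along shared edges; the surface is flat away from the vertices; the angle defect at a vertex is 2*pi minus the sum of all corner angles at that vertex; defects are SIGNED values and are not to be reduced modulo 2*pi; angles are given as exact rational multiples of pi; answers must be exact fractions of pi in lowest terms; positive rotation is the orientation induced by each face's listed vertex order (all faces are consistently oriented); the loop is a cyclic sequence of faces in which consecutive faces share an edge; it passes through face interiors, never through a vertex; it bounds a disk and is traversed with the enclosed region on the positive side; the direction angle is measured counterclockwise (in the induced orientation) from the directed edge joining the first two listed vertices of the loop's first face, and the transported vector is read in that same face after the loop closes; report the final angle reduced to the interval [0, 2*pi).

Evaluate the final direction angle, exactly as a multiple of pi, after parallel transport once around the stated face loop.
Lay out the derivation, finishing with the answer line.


enclosed vertex P0: corner angles sum to (19/6)*pi, defect = 2*pi - (19/6)*pi = (-7/6)*pi
enclosed vertex P3: corner angles sum to (5/4)*pi, defect = 2*pi - (5/4)*pi = (3/4)*pi
the final direction is the initial angle plus the enclosed defects, taken mod 2*pi in the induced orientation
final angle = (3/2)*pi - (5/12)*pi = (13/12)*pi (mod 2*pi)

Answer: final direction angle = (13/12)*pi


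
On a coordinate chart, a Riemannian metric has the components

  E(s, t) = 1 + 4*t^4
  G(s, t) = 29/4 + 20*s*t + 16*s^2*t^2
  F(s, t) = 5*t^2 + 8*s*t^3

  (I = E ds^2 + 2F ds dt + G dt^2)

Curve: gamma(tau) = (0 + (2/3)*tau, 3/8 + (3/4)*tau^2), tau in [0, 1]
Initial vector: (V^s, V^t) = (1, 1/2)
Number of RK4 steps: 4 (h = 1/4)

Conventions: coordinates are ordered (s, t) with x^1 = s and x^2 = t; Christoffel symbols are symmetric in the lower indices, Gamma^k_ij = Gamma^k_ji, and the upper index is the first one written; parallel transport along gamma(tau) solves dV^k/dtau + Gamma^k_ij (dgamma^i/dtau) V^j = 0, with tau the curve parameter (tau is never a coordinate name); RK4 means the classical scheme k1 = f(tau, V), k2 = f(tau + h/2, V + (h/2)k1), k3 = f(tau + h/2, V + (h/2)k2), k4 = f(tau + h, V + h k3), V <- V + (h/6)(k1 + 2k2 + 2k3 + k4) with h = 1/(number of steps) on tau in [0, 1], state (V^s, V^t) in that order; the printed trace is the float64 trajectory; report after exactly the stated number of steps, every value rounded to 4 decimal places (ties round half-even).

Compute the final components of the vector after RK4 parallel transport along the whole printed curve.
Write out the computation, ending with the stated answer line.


gamma'(tau) = (2/3, (3/2)*tau); f(tau, V)^k = -Gamma^k_ij(gamma(tau)) gamma'^i(tau) V^j; h = 1/4; intermediate values shown to 6 dp
curve data and Christoffel symbols at the stage parameters:
  tau = 0.000000: gamma = (0.000000, 0.375000), gamma' = (0.666667, 0.000000); Gamma_sss = 0.000000, Gamma_sst = 0.057562, Gamma_stt = 0.000000, Gamma_tss = 0.000000, Gamma_tst = 0.511659, Gamma_ttt = 0.000000
  tau = 0.125000: gamma = (0.083333, 0.386719), gamma' = (0.666667, 0.187500); Gamma_sss = 0.000000, Gamma_sst = 0.057830, Gamma_stt = 0.012462, Gamma_tss = 0.000000, Gamma_tst = 0.508285, Gamma_ttt = 0.109529
  tau = 0.250000: gamma = (0.166667, 0.421875), gamma' = (0.666667, 0.375000); Gamma_sss = 0.000000, Gamma_sst = 0.067781, Gamma_stt = 0.026778, Gamma_tss = 0.000000, Gamma_tst = 0.529602, Gamma_ttt = 0.209225
  tau = 0.375000: gamma = (0.250000, 0.480469), gamma' = (0.666667, 0.562500); Gamma_sss = 0.000000, Gamma_sst = 0.087886, Gamma_stt = 0.045729, Gamma_tss = 0.000000, Gamma_tst = 0.567342, Gamma_ttt = 0.295202
  tau = 0.500000: gamma = (0.333333, 0.562500), gamma' = (0.666667, 0.750000); Gamma_sss = 0.000000, Gamma_sst = 0.119020, Gamma_stt = 0.070530, Gamma_tss = 0.000000, Gamma_tst = 0.611262, Gamma_ttt = 0.362229
  tau = 0.625000: gamma = (0.416667, 0.667969), gamma' = (0.666667, 0.937500); Gamma_sss = 0.000000, Gamma_sst = 0.160535, Gamma_stt = 0.100139, Gamma_tss = 0.000000, Gamma_tst = 0.650024, Gamma_ttt = 0.405473
  tau = 0.750000: gamma = (0.500000, 0.796875), gamma' = (0.666667, 1.125000); Gamma_sss = 0.000000, Gamma_sst = 0.208974, Gamma_stt = 0.131121, Gamma_tss = 0.000000, Gamma_tst = 0.673601, Gamma_ttt = 0.422652
  tau = 0.875000: gamma = (0.583333, 0.949219), gamma' = (0.666667, 1.312500); Gamma_sss = 0.000000, Gamma_sst = 0.258416, Gamma_stt = 0.158807, Gamma_tss = 0.000000, Gamma_tst = 0.676120, Gamma_ttt = 0.415503
  tau = 1.000000: gamma = (0.666667, 1.125000), gamma' = (0.666667, 1.500000); Gamma_sss = 0.000000, Gamma_sst = 0.302482, Gamma_stt = 0.179248, Gamma_tss = 0.000000, Gamma_tst = 0.657244, Gamma_ttt = 0.389478
step 0: V^s = 1.0000, V^t = 0.5000
step 1: k1 = (-0.019187, -0.170553), k2 = (-0.030390, -0.267110), k3 = (-0.029882, -0.262638), k4 = (-0.049216, -0.384547); V <- V + (h/6)(k1 + 2k2 + 2k3 + k4): V^s = 0.9921, V^t = 0.4327
step 2: k1 = (-0.049117, -0.383770), k2 = (-0.081183, -0.524072), k3 = (-0.079506, -0.513247), k4 = (-0.127045, -0.652477); V <- V + (h/6)(k1 + 2k2 + 2k3 + k4): V^s = 0.9714, V^t = 0.3031
step 3: k1 = (-0.126795, -0.651196), k2 = (-0.188353, -0.762661), k3 = (-0.184396, -0.746638), k4 = (-0.250933, -0.808852); V <- V + (h/6)(k1 + 2k2 + 2k3 + k4): V^s = 0.9246, V^t = 0.1165
step 4: k1 = (-0.250782, -0.808365), k2 = (-0.308845, -0.808063), k3 = (-0.306398, -0.801660), k4 = (-0.345268, -0.750212); V <- V + (h/6)(k1 + 2k2 + 2k3 + k4): V^s = 0.8485, V^t = -0.0826

Answer: V^s = 0.8485, V^t = -0.0826


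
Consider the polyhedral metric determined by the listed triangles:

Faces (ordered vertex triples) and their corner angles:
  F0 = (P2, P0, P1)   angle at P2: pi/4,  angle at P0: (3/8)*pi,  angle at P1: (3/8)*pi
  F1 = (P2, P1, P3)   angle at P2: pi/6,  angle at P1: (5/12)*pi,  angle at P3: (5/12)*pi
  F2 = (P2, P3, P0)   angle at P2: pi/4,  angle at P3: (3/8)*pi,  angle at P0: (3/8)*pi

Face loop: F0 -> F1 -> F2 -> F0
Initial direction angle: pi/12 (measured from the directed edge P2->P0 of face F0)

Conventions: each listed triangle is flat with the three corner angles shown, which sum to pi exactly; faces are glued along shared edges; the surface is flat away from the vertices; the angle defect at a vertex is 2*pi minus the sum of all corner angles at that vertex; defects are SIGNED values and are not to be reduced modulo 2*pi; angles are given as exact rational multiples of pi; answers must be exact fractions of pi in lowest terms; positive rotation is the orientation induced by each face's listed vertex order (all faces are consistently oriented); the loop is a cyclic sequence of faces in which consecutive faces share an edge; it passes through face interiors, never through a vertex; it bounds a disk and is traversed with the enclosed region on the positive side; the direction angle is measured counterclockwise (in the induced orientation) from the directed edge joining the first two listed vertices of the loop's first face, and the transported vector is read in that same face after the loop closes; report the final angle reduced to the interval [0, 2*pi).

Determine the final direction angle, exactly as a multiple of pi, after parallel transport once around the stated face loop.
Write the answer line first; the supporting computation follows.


Answer: final direction angle = (17/12)*pi

enclosed vertex P2: corner angles sum to (2/3)*pi, defect = 2*pi - (2/3)*pi = (4/3)*pi
holonomy = initial angle + sum of enclosed defects (mod 2*pi), positive in the induced orientation
final angle = pi/12 + (4/3)*pi = (17/12)*pi (mod 2*pi)


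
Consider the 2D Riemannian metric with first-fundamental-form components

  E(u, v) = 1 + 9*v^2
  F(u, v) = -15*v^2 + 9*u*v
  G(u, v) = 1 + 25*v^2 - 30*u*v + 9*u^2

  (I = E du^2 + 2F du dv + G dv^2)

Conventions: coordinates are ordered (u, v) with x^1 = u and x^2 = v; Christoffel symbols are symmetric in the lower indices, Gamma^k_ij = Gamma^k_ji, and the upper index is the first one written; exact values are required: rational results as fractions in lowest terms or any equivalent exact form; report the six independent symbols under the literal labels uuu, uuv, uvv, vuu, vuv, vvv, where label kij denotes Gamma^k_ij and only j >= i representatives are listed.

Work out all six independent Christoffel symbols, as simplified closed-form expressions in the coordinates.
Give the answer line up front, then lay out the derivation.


Answer: Gamma_uuu = 0, Gamma_uuv = 9*v/(9*u^2 - 30*u*v + 34*v^2 + 1), Gamma_uvv = -15*v/(9*u^2 - 30*u*v + 34*v^2 + 1), Gamma_vuu = 0, Gamma_vuv = (9*u - 15*v)/(9*u^2 - 30*u*v + 34*v^2 + 1), Gamma_vvv = (-15*u + 25*v)/(9*u^2 - 30*u*v + 34*v^2 + 1)

E = 1 + 9*v^2; F = -15*v^2 + 9*u*v; G = 1 + 25*v^2 - 30*u*v + 9*u^2
Gamma^k_ij = (1/2) g^{kl} (d_i g_jl + d_j g_il - d_l g_ij), with g^inv = (1/(EG-F^2)) [[G, -F], [-F, E]]
first partials: E_u = 0, E_v = 18*v, F_u = 9*v, F_v = -30*v + 9*u, G_u = -30*v + 18*u, G_v = 50*v - 30*u
D = EG - F^2 = 1 + 34*v^2 - 30*u*v + 9*u^2
expanded: Gamma^u_uu = (G E_u - 2F F_u + F E_v)/(2D), Gamma^u_uv = (G E_v - F G_u)/(2D), Gamma^u_vv = (2G F_v - G G_u - F G_v)/(2D), Gamma^v_uu = (2E F_u - E E_v - F E_u)/(2D), Gamma^v_uv = (E G_u - F E_v)/(2D), Gamma^v_vv = (E G_v - 2F F_v + F G_u)/(2D); substitute and cancel common factors


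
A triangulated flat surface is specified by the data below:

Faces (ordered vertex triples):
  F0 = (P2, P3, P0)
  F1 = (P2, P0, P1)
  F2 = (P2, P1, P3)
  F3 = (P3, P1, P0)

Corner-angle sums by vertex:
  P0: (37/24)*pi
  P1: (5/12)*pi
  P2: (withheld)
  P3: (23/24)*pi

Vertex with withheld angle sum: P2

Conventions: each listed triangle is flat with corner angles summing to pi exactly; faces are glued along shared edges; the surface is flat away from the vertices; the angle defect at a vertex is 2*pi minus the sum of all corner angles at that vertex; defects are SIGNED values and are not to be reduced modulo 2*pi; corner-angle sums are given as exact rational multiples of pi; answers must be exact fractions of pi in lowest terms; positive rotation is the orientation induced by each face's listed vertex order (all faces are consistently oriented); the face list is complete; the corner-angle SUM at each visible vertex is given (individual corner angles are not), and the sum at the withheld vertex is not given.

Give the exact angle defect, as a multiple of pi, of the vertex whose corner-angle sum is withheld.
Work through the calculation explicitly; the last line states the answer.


V = 4, E = 6, F = 4; chi = V - E + F = 2
Gauss-Bonnet: total defect = 2*pi*chi = 4*pi; visible defects sum to (37/12)*pi

Answer: defect(P2) = (11/12)*pi


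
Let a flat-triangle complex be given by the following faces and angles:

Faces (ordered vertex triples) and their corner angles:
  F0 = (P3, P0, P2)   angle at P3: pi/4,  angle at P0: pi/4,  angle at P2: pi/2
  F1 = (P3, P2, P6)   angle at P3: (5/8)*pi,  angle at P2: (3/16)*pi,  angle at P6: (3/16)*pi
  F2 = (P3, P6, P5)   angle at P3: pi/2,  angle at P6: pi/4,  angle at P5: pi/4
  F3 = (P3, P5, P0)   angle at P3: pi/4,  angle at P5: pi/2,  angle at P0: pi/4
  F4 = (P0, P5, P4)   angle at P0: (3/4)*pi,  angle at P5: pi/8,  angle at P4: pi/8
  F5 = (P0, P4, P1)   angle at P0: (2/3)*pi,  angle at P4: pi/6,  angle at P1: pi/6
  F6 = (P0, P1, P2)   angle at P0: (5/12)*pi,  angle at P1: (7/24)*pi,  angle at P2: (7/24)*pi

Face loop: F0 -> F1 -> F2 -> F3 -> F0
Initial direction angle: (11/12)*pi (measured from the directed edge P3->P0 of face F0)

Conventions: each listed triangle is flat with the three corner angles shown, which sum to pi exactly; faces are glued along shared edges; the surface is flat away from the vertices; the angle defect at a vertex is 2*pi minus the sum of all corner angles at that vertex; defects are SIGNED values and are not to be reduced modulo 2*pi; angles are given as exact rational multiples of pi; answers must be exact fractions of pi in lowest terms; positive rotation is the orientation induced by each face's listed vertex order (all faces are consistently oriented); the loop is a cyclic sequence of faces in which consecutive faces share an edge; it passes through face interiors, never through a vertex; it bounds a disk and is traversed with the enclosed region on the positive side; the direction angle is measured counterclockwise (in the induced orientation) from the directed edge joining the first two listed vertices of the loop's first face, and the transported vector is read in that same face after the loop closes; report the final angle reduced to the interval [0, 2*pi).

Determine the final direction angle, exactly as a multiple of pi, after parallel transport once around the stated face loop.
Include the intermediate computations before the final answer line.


enclosed vertex P3: corner angles sum to (13/8)*pi, defect = 2*pi - (13/8)*pi = (3/8)*pi
transport around the loop rotates by the sum of enclosed defects; add to the initial angle mod 2*pi
final angle = (11/12)*pi + (3/8)*pi = (31/24)*pi (mod 2*pi)

Answer: final direction angle = (31/24)*pi


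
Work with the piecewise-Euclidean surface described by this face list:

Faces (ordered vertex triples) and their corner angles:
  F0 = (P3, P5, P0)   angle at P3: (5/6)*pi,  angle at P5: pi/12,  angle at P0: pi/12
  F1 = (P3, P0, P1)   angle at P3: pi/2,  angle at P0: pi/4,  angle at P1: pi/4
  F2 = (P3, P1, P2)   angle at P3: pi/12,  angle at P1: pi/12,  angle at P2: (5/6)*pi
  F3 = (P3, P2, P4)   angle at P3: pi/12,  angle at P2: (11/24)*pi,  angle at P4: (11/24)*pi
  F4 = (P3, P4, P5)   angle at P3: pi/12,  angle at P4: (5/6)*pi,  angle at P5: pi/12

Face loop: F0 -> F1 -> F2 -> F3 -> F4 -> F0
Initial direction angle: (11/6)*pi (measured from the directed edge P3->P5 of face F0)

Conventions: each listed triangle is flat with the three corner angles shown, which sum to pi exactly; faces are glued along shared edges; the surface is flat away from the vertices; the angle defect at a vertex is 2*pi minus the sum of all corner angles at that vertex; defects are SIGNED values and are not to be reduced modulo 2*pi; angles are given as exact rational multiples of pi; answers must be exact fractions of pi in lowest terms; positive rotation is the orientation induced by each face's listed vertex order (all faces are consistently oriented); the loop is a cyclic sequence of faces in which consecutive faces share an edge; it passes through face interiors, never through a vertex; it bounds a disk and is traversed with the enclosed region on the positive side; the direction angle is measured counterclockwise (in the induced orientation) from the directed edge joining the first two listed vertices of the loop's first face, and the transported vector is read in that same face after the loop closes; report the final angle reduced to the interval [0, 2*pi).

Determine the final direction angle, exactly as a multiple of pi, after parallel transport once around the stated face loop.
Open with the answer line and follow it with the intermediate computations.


Answer: final direction angle = pi/4

enclosed vertex P3: corner angles sum to (19/12)*pi, defect = 2*pi - (19/12)*pi = (5/12)*pi
transport around the loop rotates by the sum of enclosed defects; add to the initial angle mod 2*pi
final angle = (11/6)*pi + (5/12)*pi = pi/4 (mod 2*pi)


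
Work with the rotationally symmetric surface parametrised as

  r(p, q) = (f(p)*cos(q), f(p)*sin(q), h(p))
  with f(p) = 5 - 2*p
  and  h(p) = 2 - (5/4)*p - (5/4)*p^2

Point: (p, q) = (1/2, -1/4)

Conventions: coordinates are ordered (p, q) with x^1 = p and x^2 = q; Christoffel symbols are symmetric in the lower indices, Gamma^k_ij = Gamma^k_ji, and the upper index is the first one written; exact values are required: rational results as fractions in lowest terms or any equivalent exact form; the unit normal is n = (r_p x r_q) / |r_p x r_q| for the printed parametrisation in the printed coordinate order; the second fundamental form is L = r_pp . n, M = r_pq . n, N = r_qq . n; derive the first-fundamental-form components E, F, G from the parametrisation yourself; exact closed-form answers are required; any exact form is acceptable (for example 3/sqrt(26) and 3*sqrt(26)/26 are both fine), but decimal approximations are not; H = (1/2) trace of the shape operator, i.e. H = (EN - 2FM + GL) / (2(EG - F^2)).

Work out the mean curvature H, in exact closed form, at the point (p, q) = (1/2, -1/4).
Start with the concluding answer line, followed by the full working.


Answer: H = -45*sqrt(41)/13448

f = 4, f' = -2, f'' = 0, h' = -5/2, h'' = -5/2
E = 41/4, F = 0, G = 16; answer radicand W^2 = 41/4
unnormalised second-form numerators: l = 5, m = 0, n = -10; L = l/sqrt(41/4), and similarly M = m/sqrt(W^2), N = n/sqrt(W^2)
H = (E*n - 2*F*m + G*l) / (2*(EG - F^2)*sqrt(W^2)); E*n - 2*F*m + G*l = -45/2, EG - F^2 = 164, so H = (-45/656)/sqrt(41/4)


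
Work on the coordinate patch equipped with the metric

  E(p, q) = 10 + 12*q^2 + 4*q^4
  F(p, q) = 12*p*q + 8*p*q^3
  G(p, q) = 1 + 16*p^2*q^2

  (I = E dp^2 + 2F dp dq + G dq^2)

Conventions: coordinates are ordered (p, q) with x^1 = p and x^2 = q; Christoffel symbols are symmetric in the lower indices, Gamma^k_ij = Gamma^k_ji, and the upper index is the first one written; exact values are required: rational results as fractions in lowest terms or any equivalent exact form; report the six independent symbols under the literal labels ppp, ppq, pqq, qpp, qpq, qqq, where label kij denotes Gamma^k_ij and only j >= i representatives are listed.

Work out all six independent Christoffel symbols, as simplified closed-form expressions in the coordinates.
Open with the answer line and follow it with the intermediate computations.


Answer: Gamma_ppp = 0, Gamma_ppq = (4*q^3 + 6*q)/(8*p^2*q^2 + 2*q^4 + 6*q^2 + 5), Gamma_pqq = (4*p*q^2 + 6*p)/(8*p^2*q^2 + 2*q^4 + 6*q^2 + 5), Gamma_qpp = 0, Gamma_qpq = 8*p*q^2/(8*p^2*q^2 + 2*q^4 + 6*q^2 + 5), Gamma_qqq = 8*p^2*q/(8*p^2*q^2 + 2*q^4 + 6*q^2 + 5)

E = 10 + 12*q^2 + 4*q^4; F = 12*p*q + 8*p*q^3; G = 1 + 16*p^2*q^2
Gamma^k_ij = (1/2) g^{kl} (d_i g_jl + d_j g_il - d_l g_ij), with g^inv = (1/(EG-F^2)) [[G, -F], [-F, E]]
first partials: E_p = 0, E_q = 24*q + 16*q^3, F_p = 12*q + 8*q^3, F_q = 12*p + 24*p*q^2, G_p = 32*p*q^2, G_q = 32*p^2*q
D = EG - F^2 = 10 + 12*q^2 + 4*q^4 + 16*p^2*q^2
expanded: Gamma^p_pp = (G E_p - 2F F_p + F E_q)/(2D), Gamma^p_pq = (G E_q - F G_p)/(2D), Gamma^p_qq = (2G F_q - G G_p - F G_q)/(2D), Gamma^q_pp = (2E F_p - E E_q - F E_p)/(2D), Gamma^q_pq = (E G_p - F E_q)/(2D), Gamma^q_qq = (E G_q - 2F F_q + F G_p)/(2D); substitute and cancel common factors


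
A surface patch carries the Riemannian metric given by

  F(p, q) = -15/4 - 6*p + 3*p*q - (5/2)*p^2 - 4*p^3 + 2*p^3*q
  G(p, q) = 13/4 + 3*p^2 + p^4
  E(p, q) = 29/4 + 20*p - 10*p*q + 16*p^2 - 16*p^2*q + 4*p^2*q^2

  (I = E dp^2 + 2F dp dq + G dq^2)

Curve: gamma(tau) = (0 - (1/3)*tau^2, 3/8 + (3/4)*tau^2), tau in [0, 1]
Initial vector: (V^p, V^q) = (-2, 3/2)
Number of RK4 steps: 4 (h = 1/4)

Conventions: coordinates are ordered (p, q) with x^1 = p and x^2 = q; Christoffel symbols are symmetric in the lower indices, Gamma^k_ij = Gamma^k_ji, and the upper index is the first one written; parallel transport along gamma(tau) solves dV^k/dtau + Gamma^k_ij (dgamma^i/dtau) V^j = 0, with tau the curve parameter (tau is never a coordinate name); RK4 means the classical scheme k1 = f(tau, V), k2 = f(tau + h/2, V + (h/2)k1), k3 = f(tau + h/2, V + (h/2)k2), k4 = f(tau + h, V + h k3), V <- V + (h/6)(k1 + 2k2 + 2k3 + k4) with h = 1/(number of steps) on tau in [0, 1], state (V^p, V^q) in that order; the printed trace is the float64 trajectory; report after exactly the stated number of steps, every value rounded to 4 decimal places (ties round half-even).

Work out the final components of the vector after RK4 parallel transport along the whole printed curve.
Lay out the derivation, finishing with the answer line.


gamma'(tau) = (-(2/3)*tau, (3/2)*tau); f(tau, V)^k = -Gamma^k_ij(gamma(tau)) gamma'^i(tau) V^j; h = 1/4; intermediate values shown to 6 dp
curve data and Christoffel symbols at the stage parameters:
  tau = 0.000000: gamma = (0.000000, 0.375000), gamma' = (0.000000, 0.000000); Gamma_ppp = 0.855263, Gamma_ppq = 0.000000, Gamma_pqq = 0.000000, Gamma_qpp = -0.513158, Gamma_qpq = 0.000000, Gamma_qqq = 0.000000
  tau = 0.125000: gamma = (-0.005208, 0.386719), gamma' = (-0.083333, 0.187500); Gamma_ppp = 0.850881, Gamma_ppq = 0.002747, Gamma_pqq = 0.000000, Gamma_qpp = -0.513993, Gamma_qpq = -0.001659, Gamma_qqq = 0.000000
  tau = 0.250000: gamma = (-0.020833, 0.421875), gamma' = (-0.166667, 0.375000); Gamma_ppp = 0.837225, Gamma_ppq = 0.011052, Gamma_pqq = 0.000000, Gamma_qpp = -0.516053, Gamma_qpq = -0.006813, Gamma_qqq = 0.000000
  tau = 0.375000: gamma = (-0.046875, 0.480469), gamma' = (-0.250000, 0.562500); Gamma_ppp = 0.812824, Gamma_ppq = 0.025074, Gamma_pqq = 0.000000, Gamma_qpp = -0.517921, Gamma_qpq = -0.015977, Gamma_qqq = 0.000000
  tau = 0.500000: gamma = (-0.083333, 0.562500), gamma' = (-0.333333, 0.750000); Gamma_ppp = 0.775467, Gamma_ppq = 0.044955, Gamma_pqq = 0.000000, Gamma_qpp = -0.516978, Gamma_qpq = -0.029970, Gamma_qqq = 0.000000
  tau = 0.625000: gamma = (-0.130208, 0.667969), gamma' = (-0.416667, 0.937500); Gamma_ppp = 0.722690, Gamma_ppq = 0.070644, Gamma_pqq = 0.000000, Gamma_qpp = -0.509163, Gamma_qpq = -0.049772, Gamma_qqq = 0.000000
  tau = 0.750000: gamma = (-0.187500, 0.796875), gamma' = (-0.500000, 1.125000); Gamma_ppp = 0.652599, Gamma_ppq = 0.101704, Gamma_pqq = 0.000000, Gamma_qpp = -0.488982, Gamma_qpq = -0.076205, Gamma_qqq = 0.000000
  tau = 0.875000: gamma = (-0.255208, 0.949219), gamma' = (-0.583333, 1.312500); Gamma_ppp = 0.564876, Gamma_ppq = 0.137194, Gamma_pqq = 0.000000, Gamma_qpp = -0.450232, Gamma_qpq = -0.109350, Gamma_qqq = 0.000000
  tau = 1.000000: gamma = (-0.333333, 1.125000), gamma' = (-0.666667, 1.500000); Gamma_ppp = 0.461416, Gamma_ppq = 0.175778, Gamma_pqq = 0.000000, Gamma_qpp = -0.387857, Gamma_qpq = -0.147755, Gamma_qqq = 0.000000
step 0: V^p = -2.0000, V^q = 1.5000
step 1: k1 = (0.000000, 0.000000), k2 = (-0.140440, 0.084836), k3 = (-0.141673, 0.085581), k4 = (-0.272778, 0.168137); V <- V + (h/6)(k1 + 2k2 + 2k3 + k4): V^p = -2.0349, V^q = 1.5212
step 2: k1 = (-0.272705, 0.168092), k2 = (-0.381577, 0.243136), k3 = (-0.384092, 0.244738), k4 = (-0.455257, 0.303504); V <- V + (h/6)(k1 + 2k2 + 2k3 + k4): V^p = -2.1290, V^q = 1.5815
step 3: k1 = (-0.454846, 0.303231), k2 = (-0.465775, 0.328157), k3 = (-0.466005, 0.328318), k4 = (-0.391189, 0.293112); V <- V + (h/6)(k1 + 2k2 + 2k3 + k4): V^p = -2.2419, V^q = 1.6611
step 4: k1 = (-0.390554, 0.292636), k2 = (-0.206473, 0.164568), k3 = (-0.204315, 0.162849), k4 = (0.098659, -0.082931); V <- V + (h/6)(k1 + 2k2 + 2k3 + k4): V^p = -2.2883, V^q = 1.6971

Answer: V^p = -2.2883, V^q = 1.6971


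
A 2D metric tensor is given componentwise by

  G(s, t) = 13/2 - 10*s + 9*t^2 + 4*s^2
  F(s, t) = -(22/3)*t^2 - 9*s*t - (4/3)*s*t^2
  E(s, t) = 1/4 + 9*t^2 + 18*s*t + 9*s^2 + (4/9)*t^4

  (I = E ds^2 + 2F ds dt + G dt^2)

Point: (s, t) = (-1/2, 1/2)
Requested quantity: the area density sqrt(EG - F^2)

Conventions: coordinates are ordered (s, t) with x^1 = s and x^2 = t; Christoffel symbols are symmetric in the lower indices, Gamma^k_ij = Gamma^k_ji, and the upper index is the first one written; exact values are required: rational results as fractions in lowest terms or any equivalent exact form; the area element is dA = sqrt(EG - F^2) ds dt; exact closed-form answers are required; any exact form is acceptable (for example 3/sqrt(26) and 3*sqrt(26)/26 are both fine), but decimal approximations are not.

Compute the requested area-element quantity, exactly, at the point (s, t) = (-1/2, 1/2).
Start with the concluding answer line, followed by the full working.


Answer: sqrt(EG - F^2) = sqrt(541)/12

E = 5/18, F = 7/12, G = 59/4; EG - F^2 = 541/144
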